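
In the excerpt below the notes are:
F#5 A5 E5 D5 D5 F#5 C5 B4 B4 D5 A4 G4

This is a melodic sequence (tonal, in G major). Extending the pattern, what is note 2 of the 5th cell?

G4

The unit is 4 notes. Position-2 pitches of the 3 shown cells: A5, F#5, D5.
Carrying that down a 3rd forward: B4 → G4.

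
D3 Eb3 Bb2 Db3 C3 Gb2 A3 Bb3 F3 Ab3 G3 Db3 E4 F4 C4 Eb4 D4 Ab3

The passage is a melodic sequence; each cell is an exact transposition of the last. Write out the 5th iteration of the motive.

F#5 G5 D5 F5 E5 Bb4

Taking 6-note groups, the heads are D3, A3, E4: the pattern moves up a 5th.
Extending up a 5th: B4 → F#5.
From F#5 the exact shape gives F#5 G5 D5 F5 E5 Bb4.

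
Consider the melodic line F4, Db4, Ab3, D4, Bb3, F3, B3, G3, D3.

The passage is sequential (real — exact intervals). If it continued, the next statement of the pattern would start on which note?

G#3

With a 3-note motive the entries are F4, D4, B3, each down a 3rd from the previous.
One more step down a 3rd gives G#3.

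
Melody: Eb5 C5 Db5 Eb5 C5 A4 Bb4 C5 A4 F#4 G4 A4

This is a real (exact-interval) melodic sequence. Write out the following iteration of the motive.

With a 4-note motive the entries are Eb5, C5, A4, each down a 3rd from the previous.
Statement 4 starts on F#4 and keeps the same exact contour: F#4 D#4 E4 F#4.

F#4 D#4 E4 F#4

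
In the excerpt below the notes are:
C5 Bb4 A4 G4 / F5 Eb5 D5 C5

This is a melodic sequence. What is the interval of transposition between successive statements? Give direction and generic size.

up a 4th

The 4-note cells begin on C5, F5 — each up a 4th from the last.
C5 to F5 is up a 4th.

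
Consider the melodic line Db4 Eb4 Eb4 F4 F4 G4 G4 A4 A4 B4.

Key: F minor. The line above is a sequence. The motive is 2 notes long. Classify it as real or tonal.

Each cell has the same semitone pattern (2,) — intervals are preserved exactly.
And A4 lies outside F minor, so the sequence is real rather than tonal.

real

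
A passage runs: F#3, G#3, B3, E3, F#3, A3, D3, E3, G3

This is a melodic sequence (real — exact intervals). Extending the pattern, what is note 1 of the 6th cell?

Ab2

The unit is 3 notes. Position-1 pitches of the 3 shown cells: F#3, E3, D3.
Each moves down a 2nd. Continuing: C3 → Bb2 → Ab2.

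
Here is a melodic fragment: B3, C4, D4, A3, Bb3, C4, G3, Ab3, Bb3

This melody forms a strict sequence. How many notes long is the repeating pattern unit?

There are 9 notes; a 3-note unit gives 3 cells:
B3 C4 D4 | A3 Bb3 C4 | G3 Ab3 Bb3
That's a consistent down a 2nd shift per cell, and no other grouping gives one.

3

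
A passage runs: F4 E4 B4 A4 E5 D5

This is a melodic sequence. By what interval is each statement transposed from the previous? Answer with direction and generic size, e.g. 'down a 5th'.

up a 4th

Taking 2-note groups, the heads are F4, B4, E5: the pattern moves up a 4th.
From F4 to B4: up a 4th.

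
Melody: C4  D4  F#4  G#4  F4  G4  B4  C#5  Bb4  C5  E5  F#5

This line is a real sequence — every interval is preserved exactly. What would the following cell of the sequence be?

With a 4-note motive the entries are C4, F4, Bb4, each up a 4th from the previous.
Statement 4 starts on Eb5 and keeps the same exact contour: Eb5 F5 A5 B5.

Eb5 F5 A5 B5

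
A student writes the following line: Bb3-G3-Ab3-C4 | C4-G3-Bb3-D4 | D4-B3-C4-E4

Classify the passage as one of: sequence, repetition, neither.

neither

Note 2 of cell 2 is G3; if this were a sequence it would be A3. No unit length gives a consistent transposition pattern.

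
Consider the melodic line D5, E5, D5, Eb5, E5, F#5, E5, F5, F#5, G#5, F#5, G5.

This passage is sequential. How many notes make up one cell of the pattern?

12 notes total. Splitting into 3 groups of 4:
D5 E5 D5 Eb5 | E5 F#5 E5 F5 | F#5 G#5 F#5 G5
Each cell is the previous one up a 2nd — so the unit is 4 notes.

4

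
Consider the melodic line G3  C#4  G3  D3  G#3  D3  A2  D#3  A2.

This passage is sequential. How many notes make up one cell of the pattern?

3

9 notes total. Splitting into 3 groups of 3:
G3 C#4 G3 | D3 G#3 D3 | A2 D#3 A2
Every group is a transposition down a 4th of the one before; no shorter unit works.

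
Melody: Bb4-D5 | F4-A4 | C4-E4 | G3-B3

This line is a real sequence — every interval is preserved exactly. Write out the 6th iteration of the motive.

With a 2-note motive the entries are Bb4, F4, C4, G3, each down a 4th from the previous.
Extending down a 4th: D3 → A2.
So cell 6 is A2 C#3.

A2 C#3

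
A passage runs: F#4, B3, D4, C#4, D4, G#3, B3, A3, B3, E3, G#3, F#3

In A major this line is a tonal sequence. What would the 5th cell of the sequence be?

Unit = 4 notes; the statements start on F#4, D4, B3, moving down a 3rd each time.
Carrying on: G#3 → E3.
Statement 5 starts on E3 and keeps the same diatonic contour: E3 A2 C#3 B2.

E3 A2 C#3 B2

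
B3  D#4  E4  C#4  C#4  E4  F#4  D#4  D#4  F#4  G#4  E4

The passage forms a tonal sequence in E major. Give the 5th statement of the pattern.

The 4-note cells begin on B3, C#4, D#4 — each up a 2nd from the last.
Extending up a 2nd: E4 → F#4.
From F#4 the diatonic shape gives F#4 A4 B4 G#4.

F#4 A4 B4 G#4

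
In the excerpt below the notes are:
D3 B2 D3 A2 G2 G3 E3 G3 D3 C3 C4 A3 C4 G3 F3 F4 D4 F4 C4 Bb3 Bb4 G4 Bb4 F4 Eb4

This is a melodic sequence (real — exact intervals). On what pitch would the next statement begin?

Eb5

Taking 5-note groups, the heads are D3, G3, C4, F4, Bb4: the pattern moves up a 4th.
One more step up a 4th gives Eb5.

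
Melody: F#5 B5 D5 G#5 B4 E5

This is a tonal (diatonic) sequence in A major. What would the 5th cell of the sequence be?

The 2-note cells begin on F#5, D5, B4 — each down a 3rd from the last.
Extending down a 3rd: G#4 → E4.
From E4 the diatonic shape gives E4 A4.

E4 A4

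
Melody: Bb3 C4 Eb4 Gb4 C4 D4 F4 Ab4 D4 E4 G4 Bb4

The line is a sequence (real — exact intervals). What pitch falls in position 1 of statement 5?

With 4-note cells, note 1 of each statement runs Bb3, C4, D4.
Carrying that up a 2nd forward: E4 → F#4.

F#4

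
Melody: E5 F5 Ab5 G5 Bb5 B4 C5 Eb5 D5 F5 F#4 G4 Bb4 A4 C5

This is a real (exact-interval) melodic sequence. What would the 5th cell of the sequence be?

The 5-note cells begin on E5, B4, F#4 — each down a 4th from the last.
Continuing the starts: C#4 → G#3.
From G#3 the exact shape gives G#3 A3 C4 B3 D4.

G#3 A3 C4 B3 D4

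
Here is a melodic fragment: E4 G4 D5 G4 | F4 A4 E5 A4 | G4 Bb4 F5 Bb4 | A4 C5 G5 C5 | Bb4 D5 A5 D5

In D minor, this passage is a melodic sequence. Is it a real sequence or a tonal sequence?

tonal

Every note is diatonic to D minor.
Cell 1 has +3 semitones from note 1 to 2, but cell 2 has +4 — the interval quality changes while the contour stays the same, which is the hallmark of a tonal sequence.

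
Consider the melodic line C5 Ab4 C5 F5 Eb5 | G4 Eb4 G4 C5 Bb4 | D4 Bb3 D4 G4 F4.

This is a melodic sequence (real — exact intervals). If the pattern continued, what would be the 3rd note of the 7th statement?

Grouping in 5s, the 3rd note of each cell is C5, G4, D4.
Carrying that down a 4th forward: A3 → E3 → B2 → F#2.

F#2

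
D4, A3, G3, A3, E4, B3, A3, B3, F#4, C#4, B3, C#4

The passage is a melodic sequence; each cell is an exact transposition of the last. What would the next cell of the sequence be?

G#4 D#4 C#4 D#4

Taking 4-note groups, the heads are D4, E4, F#4: the pattern moves up a 2nd.
From G#4 the exact shape gives G#4 D#4 C#4 D#4.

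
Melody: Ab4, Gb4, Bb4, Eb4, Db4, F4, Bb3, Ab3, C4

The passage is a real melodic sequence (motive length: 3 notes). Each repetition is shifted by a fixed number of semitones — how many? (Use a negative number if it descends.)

Taking 3-note groups, the heads are Ab4, Eb4, Bb3: the pattern moves down a 4th.
Counting half-steps from Ab4 to Eb4: -5.

-5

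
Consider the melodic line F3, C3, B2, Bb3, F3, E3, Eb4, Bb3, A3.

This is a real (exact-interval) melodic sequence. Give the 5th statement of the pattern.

Db5 Ab4 G4

Unit = 3 notes; the statements start on F3, Bb3, Eb4, moving up a 4th each time.
Carrying on: Ab4 → Db5.
Statement 5 starts on Db5 and keeps the same exact contour: Db5 Ab4 G4.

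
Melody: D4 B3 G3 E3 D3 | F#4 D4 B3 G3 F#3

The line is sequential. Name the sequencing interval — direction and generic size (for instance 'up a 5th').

With a 5-note motive the entries are D4, F#4, each up a 3rd from the previous.
D4 to F#4 is up a 3rd.

up a 3rd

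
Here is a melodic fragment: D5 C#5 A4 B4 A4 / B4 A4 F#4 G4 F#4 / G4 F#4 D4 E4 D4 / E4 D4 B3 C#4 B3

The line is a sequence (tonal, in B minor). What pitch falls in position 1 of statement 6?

A3

Grouping in 5s, the 1st note of each cell is D5, B4, G4, E4.
Extending down a 3rd: C#4 → A3.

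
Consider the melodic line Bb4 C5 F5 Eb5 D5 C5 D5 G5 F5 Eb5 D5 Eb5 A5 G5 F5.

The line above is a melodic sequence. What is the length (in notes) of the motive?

15 notes total. Splitting into 3 groups of 5:
Bb4 C5 F5 Eb5 D5 | C5 D5 G5 F5 Eb5 | D5 Eb5 A5 G5 F5
That's a consistent up a 2nd shift per cell, and no other grouping gives one.

5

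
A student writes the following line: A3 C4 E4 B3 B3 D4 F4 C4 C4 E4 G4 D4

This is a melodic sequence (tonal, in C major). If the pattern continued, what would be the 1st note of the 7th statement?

With 4-note cells, note 1 of each statement runs A3, B3, C4.
Extending up a 2nd: D4 → E4 → F4 → G4.

G4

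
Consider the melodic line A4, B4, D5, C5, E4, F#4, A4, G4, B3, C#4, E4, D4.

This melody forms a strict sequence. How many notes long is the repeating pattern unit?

4

There are 12 notes; a 4-note unit gives 3 cells:
A4 B4 D5 C5 | E4 F#4 A4 G4 | B3 C#4 E4 D4
Every group is a transposition down a 4th of the one before; no shorter unit works.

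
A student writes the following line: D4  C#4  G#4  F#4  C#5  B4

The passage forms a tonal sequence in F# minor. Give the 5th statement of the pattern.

Unit = 2 notes; the statements start on D4, G#4, C#5, moving up a 4th each time.
Extending up a 4th: F#5 → B5.
Statement 5 starts on B5 and keeps the same diatonic contour: B5 A5.

B5 A5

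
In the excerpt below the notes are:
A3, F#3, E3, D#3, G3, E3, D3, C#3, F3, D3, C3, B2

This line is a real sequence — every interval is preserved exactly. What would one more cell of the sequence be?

With a 4-note motive the entries are A3, G3, F3, each down a 2nd from the previous.
So cell 4 is Eb3 C3 Bb2 A2.

Eb3 C3 Bb2 A2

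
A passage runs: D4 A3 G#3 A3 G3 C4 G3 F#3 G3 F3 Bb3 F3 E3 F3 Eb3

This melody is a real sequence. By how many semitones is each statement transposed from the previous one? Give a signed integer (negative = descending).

With a 5-note motive the entries are D4, C4, Bb3, each down a 2nd from the previous.
Counting half-steps from D4 to C4: -2.

-2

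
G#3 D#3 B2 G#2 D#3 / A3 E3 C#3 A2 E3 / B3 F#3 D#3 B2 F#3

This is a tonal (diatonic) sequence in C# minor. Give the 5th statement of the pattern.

Taking 5-note groups, the heads are G#3, A3, B3: the pattern moves up a 2nd.
Extending up a 2nd: C#4 → D#4.
From D#4 the diatonic shape gives D#4 A3 F#3 D#3 A3.

D#4 A3 F#3 D#3 A3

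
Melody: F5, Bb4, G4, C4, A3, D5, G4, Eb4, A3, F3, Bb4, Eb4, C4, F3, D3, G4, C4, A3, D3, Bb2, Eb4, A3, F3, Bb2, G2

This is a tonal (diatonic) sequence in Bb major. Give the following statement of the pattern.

C4 F3 D3 G2 Eb2

The 5-note cells begin on F5, D5, Bb4, G4, Eb4 — each down a 3rd from the last.
Statement 6 starts on C4 and keeps the same diatonic contour: C4 F3 D3 G2 Eb2.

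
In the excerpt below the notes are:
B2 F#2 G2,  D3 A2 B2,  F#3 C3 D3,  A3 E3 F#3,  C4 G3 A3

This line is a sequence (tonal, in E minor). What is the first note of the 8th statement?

B4

The 3-note cells begin on B2, D3, F#3, A3, C4 — each up a 3rd from the last.
Continuing: E4 → G4 → B4. Statement 8 starts on B4.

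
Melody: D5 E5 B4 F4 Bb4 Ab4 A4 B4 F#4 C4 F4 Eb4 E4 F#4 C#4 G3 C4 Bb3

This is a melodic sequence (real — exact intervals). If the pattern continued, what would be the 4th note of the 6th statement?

With 6-note cells, note 4 of each statement runs F4, C4, G3.
Carrying that down a 4th forward: D3 → A2 → E2.

E2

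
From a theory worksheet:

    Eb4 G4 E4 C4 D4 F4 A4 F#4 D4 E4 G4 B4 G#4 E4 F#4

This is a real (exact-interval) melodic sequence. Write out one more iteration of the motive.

Taking 5-note groups, the heads are Eb4, F4, G4: the pattern moves up a 2nd.
So cell 4 is A4 C#5 A#4 F#4 G#4.

A4 C#5 A#4 F#4 G#4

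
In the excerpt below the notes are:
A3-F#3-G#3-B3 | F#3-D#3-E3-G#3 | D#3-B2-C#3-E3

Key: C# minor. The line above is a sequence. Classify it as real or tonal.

tonal

Every note is diatonic to C# minor.
Cell 1 has +2 semitones from note 2 to 3, but cell 2 has +1 — the interval quality changes while the contour stays the same, which is the hallmark of a tonal sequence.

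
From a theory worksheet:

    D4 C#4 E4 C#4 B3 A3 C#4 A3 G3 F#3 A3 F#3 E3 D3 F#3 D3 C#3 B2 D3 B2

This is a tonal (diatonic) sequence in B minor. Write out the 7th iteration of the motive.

F#2 E2 G2 E2

Unit = 4 notes; the statements start on D4, B3, G3, E3, C#3, moving down a 3rd each time.
Continuing the starts: A2 → F#2.
Statement 7 starts on F#2 and keeps the same diatonic contour: F#2 E2 G2 E2.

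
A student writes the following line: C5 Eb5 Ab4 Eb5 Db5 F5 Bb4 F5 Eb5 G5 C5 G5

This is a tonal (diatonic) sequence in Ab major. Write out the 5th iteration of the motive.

G5 Bb5 Eb5 Bb5

Unit = 4 notes; the statements start on C5, Db5, Eb5, moving up a 2nd each time.
Continuing the starts: F5 → G5.
So cell 5 is G5 Bb5 Eb5 Bb5.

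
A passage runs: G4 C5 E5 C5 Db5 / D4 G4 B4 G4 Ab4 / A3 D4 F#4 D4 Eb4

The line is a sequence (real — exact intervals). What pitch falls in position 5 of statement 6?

C3

The unit is 5 notes. Position-5 pitches of the 3 shown cells: Db5, Ab4, Eb4.
Extending down a 4th: Bb3 → F3 → C3.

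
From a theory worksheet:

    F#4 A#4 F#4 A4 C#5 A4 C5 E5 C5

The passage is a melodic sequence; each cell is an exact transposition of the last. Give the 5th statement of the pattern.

Gb5 Bb5 Gb5

Taking 3-note groups, the heads are F#4, A4, C5: the pattern moves up a 3rd.
Extending up a 3rd: Eb5 → Gb5.
From Gb5 the exact shape gives Gb5 Bb5 Gb5.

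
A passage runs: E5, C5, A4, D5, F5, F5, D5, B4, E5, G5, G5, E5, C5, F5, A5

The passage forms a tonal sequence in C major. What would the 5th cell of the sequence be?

B5 G5 E5 A5 C6

With a 5-note motive the entries are E5, F5, G5, each up a 2nd from the previous.
Carrying on: A5 → B5.
So cell 5 is B5 G5 E5 A5 C6.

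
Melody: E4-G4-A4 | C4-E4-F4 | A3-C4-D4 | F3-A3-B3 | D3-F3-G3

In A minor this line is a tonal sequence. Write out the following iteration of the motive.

B2 D3 E3

Taking 3-note groups, the heads are E4, C4, A3, F3, D3: the pattern moves down a 3rd.
So cell 6 is B2 D3 E3.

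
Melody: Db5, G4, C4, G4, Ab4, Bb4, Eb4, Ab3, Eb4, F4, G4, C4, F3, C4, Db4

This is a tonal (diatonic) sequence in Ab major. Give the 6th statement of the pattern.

Ab3 Db3 G2 Db3 Eb3

Unit = 5 notes; the statements start on Db5, Bb4, G4, moving down a 3rd each time.
Extending down a 3rd: Eb4 → C4 → Ab3.
From Ab3 the diatonic shape gives Ab3 Db3 G2 Db3 Eb3.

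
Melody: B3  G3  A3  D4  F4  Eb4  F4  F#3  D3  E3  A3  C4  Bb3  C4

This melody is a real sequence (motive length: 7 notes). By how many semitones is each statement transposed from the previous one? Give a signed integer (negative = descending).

The 7-note cells begin on B3, F#3 — each down a 4th from the last.
B3→F#3 is 54 − 59 = -5 semitones.

-5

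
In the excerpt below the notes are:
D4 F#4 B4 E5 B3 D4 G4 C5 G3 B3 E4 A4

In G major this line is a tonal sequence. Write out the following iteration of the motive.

With a 4-note motive the entries are D4, B3, G3, each down a 3rd from the previous.
From E3 the diatonic shape gives E3 G3 C4 F#4.

E3 G3 C4 F#4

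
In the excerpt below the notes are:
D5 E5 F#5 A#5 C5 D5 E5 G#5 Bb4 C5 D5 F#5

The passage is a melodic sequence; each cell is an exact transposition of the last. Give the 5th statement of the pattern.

With a 4-note motive the entries are D5, C5, Bb4, each down a 2nd from the previous.
Continuing the starts: Ab4 → Gb4.
Statement 5 starts on Gb4 and keeps the same exact contour: Gb4 Ab4 Bb4 D5.

Gb4 Ab4 Bb4 D5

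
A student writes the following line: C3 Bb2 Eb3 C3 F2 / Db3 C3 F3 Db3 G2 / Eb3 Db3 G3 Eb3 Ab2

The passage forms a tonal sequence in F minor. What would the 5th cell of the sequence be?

Unit = 5 notes; the statements start on C3, Db3, Eb3, moving up a 2nd each time.
Continuing the starts: F3 → G3.
So cell 5 is G3 F3 Bb3 G3 C3.

G3 F3 Bb3 G3 C3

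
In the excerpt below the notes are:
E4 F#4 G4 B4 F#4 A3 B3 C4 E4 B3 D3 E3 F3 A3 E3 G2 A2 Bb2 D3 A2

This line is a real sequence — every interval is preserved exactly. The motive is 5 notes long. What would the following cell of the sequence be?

C2 D2 Eb2 G2 D2

With a 5-note motive the entries are E4, A3, D3, G2, each down a 5th from the previous.
Statement 5 starts on C2 and keeps the same exact contour: C2 D2 Eb2 G2 D2.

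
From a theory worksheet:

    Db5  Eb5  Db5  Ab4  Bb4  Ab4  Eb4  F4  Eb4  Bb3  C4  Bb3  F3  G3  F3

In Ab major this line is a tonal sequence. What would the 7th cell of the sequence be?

G2 Ab2 G2

The 3-note cells begin on Db5, Ab4, Eb4, Bb3, F3 — each down a 4th from the last.
Carrying on: C3 → G2.
So cell 7 is G2 Ab2 G2.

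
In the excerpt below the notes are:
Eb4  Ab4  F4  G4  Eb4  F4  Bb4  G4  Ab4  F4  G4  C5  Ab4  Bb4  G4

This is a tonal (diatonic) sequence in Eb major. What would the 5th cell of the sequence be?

Bb4 Eb5 C5 D5 Bb4

Unit = 5 notes; the statements start on Eb4, F4, G4, moving up a 2nd each time.
Extending up a 2nd: Ab4 → Bb4.
From Bb4 the diatonic shape gives Bb4 Eb5 C5 D5 Bb4.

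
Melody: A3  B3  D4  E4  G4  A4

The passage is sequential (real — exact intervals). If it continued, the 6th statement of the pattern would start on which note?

Taking 2-note groups, the heads are A3, D4, G4: the pattern moves up a 4th.
Extending the heads up a 4th: C5 → F5 → Bb5.

Bb5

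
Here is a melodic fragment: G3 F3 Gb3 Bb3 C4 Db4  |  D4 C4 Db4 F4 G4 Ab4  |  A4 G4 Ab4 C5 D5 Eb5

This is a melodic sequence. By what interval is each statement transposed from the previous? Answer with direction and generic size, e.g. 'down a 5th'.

Taking 6-note groups, the heads are G3, D4, A4: the pattern moves up a 5th.
G3 to D4 is up a 5th.

up a 5th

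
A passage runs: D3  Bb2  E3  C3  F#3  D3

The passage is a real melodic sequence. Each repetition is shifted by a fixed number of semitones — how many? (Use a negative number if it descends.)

2

Taking 2-note groups, the heads are D3, E3, F#3: the pattern moves up a 2nd.
D3→E3 is 52 − 50 = 2 semitones.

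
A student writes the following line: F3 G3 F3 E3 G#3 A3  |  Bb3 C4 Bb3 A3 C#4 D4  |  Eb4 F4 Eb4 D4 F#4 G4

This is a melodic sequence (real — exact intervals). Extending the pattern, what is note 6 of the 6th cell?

Bb5

Grouping in 6s, the 6th note of each cell is A3, D4, G4.
Extending up a 4th: C5 → F5 → Bb5.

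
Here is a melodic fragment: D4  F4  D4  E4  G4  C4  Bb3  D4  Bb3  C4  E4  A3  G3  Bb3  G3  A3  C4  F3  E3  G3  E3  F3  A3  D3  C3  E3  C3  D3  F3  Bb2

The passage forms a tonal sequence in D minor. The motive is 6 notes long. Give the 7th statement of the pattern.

Taking 6-note groups, the heads are D4, Bb3, G3, E3, C3: the pattern moves down a 3rd.
Continuing the starts: A2 → F2.
Statement 7 starts on F2 and keeps the same diatonic contour: F2 A2 F2 G2 Bb2 E2.

F2 A2 F2 G2 Bb2 E2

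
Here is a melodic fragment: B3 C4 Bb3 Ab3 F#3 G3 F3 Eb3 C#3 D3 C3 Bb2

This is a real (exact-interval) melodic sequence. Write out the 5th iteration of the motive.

Taking 4-note groups, the heads are B3, F#3, C#3: the pattern moves down a 4th.
Continuing the starts: G#2 → D#2.
From D#2 the exact shape gives D#2 E2 D2 C2.

D#2 E2 D2 C2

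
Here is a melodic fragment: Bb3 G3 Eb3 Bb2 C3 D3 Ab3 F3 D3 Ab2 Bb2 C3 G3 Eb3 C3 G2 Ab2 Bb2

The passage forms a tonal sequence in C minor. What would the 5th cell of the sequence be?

Eb3 C3 Ab2 Eb2 F2 G2

The 6-note cells begin on Bb3, Ab3, G3 — each down a 2nd from the last.
Extending down a 2nd: F3 → Eb3.
So cell 5 is Eb3 C3 Ab2 Eb2 F2 G2.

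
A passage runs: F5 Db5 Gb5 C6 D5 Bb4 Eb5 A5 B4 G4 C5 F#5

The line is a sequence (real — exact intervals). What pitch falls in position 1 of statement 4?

Grouping in 4s, the 1st note of each cell is F5, D5, B4.
From B4, down a 3rd gives G#4.

G#4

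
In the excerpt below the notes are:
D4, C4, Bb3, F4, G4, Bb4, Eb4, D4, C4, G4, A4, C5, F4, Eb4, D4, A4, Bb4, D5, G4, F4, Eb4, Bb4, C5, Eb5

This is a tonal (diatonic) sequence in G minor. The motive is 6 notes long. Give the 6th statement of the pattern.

Unit = 6 notes; the statements start on D4, Eb4, F4, G4, moving up a 2nd each time.
Continuing the starts: A4 → Bb4.
From Bb4 the diatonic shape gives Bb4 A4 G4 D5 Eb5 G5.

Bb4 A4 G4 D5 Eb5 G5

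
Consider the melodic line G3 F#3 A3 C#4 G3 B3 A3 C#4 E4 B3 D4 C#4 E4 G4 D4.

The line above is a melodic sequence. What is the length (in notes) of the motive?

Try groups of 5 (3 cells in 15 notes):
G3 F#3 A3 C#4 G3 | B3 A3 C#4 E4 B3 | D4 C#4 E4 G4 D4
Every group is a transposition up a 3rd of the one before; no shorter unit works.

5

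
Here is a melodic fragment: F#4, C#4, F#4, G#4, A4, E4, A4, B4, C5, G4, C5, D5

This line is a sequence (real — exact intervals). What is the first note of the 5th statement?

Gb5

Taking 4-note groups, the heads are F#4, A4, C5: the pattern moves up a 3rd.
Continuing: Eb5 → Gb5. Statement 5 starts on Gb5.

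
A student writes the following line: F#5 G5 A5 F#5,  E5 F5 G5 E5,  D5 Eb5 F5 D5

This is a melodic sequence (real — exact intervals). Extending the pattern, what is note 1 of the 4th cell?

The unit is 4 notes. Position-1 pitches of the 3 shown cells: F#5, E5, D5.
From D5, down a 2nd gives C5.

C5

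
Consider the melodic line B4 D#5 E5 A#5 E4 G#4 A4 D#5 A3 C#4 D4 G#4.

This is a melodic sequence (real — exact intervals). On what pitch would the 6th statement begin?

Taking 4-note groups, the heads are B4, E4, A3: the pattern moves down a 5th.
Extending the heads down a 5th: D3 → G2 → C2.

C2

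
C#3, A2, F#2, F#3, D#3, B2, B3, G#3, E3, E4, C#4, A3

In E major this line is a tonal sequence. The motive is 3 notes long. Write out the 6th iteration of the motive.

D#5 B4 G#4

The 3-note cells begin on C#3, F#3, B3, E4 — each up a 4th from the last.
Extending up a 4th: A4 → D#5.
Statement 6 starts on D#5 and keeps the same diatonic contour: D#5 B4 G#4.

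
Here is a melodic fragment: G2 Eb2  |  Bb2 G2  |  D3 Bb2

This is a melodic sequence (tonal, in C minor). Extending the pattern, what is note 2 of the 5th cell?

F3

Grouping in 2s, the 2nd note of each cell is Eb2, G2, Bb2.
Extending up a 3rd: D3 → F3.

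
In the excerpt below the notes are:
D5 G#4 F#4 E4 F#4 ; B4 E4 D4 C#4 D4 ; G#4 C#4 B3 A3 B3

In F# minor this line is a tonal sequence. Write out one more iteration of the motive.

The 5-note cells begin on D5, B4, G#4 — each down a 3rd from the last.
From E4 the diatonic shape gives E4 A3 G#3 F#3 G#3.

E4 A3 G#3 F#3 G#3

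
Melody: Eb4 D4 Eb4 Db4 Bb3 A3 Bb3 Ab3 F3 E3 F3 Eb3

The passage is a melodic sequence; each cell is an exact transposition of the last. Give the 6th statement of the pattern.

D2 C#2 D2 C2

Taking 4-note groups, the heads are Eb4, Bb3, F3: the pattern moves down a 4th.
Extending down a 4th: C3 → G2 → D2.
Statement 6 starts on D2 and keeps the same exact contour: D2 C#2 D2 C2.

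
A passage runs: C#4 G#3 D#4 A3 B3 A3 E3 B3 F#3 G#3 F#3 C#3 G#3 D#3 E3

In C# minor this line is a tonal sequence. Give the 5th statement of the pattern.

B2 F#2 C#3 G#2 A2

The 5-note cells begin on C#4, A3, F#3 — each down a 3rd from the last.
Carrying on: D#3 → B2.
From B2 the diatonic shape gives B2 F#2 C#3 G#2 A2.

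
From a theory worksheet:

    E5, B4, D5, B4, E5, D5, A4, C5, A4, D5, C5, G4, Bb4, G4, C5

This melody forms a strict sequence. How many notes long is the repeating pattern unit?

5

There are 15 notes; a 5-note unit gives 3 cells:
E5 B4 D5 B4 E5 | D5 A4 C5 A4 D5 | C5 G4 Bb4 G4 C5
Every group is a transposition down a 2nd of the one before; no shorter unit works.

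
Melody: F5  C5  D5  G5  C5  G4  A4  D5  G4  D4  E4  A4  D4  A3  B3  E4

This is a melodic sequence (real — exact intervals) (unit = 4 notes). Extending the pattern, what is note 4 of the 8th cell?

The unit is 4 notes. Position-4 pitches of the 4 shown cells: G5, D5, A4, E4.
Carrying that down a 4th forward: B3 → F#3 → C#3 → G#2.

G#2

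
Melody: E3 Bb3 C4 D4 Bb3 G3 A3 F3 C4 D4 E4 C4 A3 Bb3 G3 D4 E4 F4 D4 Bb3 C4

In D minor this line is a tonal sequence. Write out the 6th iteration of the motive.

The 7-note cells begin on E3, F3, G3 — each up a 2nd from the last.
Continuing the starts: A3 → Bb3 → C4.
From C4 the diatonic shape gives C4 G4 A4 Bb4 G4 E4 F4.

C4 G4 A4 Bb4 G4 E4 F4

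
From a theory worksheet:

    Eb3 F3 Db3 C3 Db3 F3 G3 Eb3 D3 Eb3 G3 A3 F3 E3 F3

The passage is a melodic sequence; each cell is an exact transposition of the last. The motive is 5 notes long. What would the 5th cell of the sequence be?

With a 5-note motive the entries are Eb3, F3, G3, each up a 2nd from the previous.
Carrying on: A3 → B3.
So cell 5 is B3 C#4 A3 G#3 A3.

B3 C#4 A3 G#3 A3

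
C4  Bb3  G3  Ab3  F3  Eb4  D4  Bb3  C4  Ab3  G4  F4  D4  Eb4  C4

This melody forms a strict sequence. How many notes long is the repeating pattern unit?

Try groups of 5 (3 cells in 15 notes):
C4 Bb3 G3 Ab3 F3 | Eb4 D4 Bb3 C4 Ab3 | G4 F4 D4 Eb4 C4
That's a consistent up a 3rd shift per cell, and no other grouping gives one.

5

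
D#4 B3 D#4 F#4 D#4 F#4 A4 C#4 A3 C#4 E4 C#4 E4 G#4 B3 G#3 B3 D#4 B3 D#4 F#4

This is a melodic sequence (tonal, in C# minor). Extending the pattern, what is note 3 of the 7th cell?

With 7-note cells, note 3 of each statement runs D#4, C#4, B3.
Carrying that down a 2nd forward: A3 → G#3 → F#3 → E3.

E3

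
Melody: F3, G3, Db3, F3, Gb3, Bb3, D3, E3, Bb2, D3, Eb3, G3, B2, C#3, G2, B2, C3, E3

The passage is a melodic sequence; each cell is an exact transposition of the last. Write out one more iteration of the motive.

Unit = 6 notes; the statements start on F3, D3, B2, moving down a 3rd each time.
From G#2 the exact shape gives G#2 A#2 E2 G#2 A2 C#3.

G#2 A#2 E2 G#2 A2 C#3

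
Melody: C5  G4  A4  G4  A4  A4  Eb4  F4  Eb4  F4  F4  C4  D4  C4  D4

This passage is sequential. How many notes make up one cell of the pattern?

5

There are 15 notes; a 5-note unit gives 3 cells:
C5 G4 A4 G4 A4 | A4 Eb4 F4 Eb4 F4 | F4 C4 D4 C4 D4
Every group is a transposition down a 3rd of the one before; no shorter unit works.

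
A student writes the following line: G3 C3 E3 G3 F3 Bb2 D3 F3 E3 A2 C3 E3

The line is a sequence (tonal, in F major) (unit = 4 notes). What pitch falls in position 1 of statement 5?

The unit is 4 notes. Position-1 pitches of the 3 shown cells: G3, F3, E3.
Each moves down a 2nd. Continuing: D3 → C3.

C3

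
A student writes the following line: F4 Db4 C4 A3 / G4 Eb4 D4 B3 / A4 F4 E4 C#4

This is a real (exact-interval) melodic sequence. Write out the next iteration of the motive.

B4 G4 F#4 D#4

Taking 4-note groups, the heads are F4, G4, A4: the pattern moves up a 2nd.
So cell 4 is B4 G4 F#4 D#4.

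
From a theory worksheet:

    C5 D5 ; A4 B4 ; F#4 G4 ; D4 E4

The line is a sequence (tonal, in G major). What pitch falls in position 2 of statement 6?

A3

The unit is 2 notes. Position-2 pitches of the 4 shown cells: D5, B4, G4, E4.
Extending down a 3rd: C4 → A3.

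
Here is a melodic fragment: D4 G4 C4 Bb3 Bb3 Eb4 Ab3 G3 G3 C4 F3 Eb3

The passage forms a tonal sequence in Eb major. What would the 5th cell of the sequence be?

C3 F3 Bb2 Ab2

Taking 4-note groups, the heads are D4, Bb3, G3: the pattern moves down a 3rd.
Extending down a 3rd: Eb3 → C3.
Statement 5 starts on C3 and keeps the same diatonic contour: C3 F3 Bb2 Ab2.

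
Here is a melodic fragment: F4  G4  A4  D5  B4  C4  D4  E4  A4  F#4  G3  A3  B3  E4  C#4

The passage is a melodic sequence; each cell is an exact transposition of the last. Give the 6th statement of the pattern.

With a 5-note motive the entries are F4, C4, G3, each down a 4th from the previous.
Carrying on: D3 → A2 → E2.
From E2 the exact shape gives E2 F#2 G#2 C#3 A#2.

E2 F#2 G#2 C#3 A#2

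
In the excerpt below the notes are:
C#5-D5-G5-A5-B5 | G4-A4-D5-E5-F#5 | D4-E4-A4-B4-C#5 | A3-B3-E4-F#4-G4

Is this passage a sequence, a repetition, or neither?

sequence

Each 5-note cell is the previous one transposed down a 4th.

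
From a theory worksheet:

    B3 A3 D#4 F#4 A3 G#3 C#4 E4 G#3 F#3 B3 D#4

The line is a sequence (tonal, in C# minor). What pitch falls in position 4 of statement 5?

B3

The unit is 4 notes. Position-4 pitches of the 3 shown cells: F#4, E4, D#4.
Carrying that down a 2nd forward: C#4 → B3.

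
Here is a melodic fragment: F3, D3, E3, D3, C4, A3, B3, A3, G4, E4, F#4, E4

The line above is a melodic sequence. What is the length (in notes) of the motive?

4

Try groups of 4 (3 cells in 12 notes):
F3 D3 E3 D3 | C4 A3 B3 A3 | G4 E4 F#4 E4
That's a consistent up a 5th shift per cell, and no other grouping gives one.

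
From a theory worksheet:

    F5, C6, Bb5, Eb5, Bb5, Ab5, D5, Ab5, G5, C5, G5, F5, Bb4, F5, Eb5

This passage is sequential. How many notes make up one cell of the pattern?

15 notes total. Splitting into 5 groups of 3:
F5 C6 Bb5 | Eb5 Bb5 Ab5 | D5 Ab5 G5 | C5 G5 F5 | Bb4 F5 Eb5
That's a consistent down a 2nd shift per cell, and no other grouping gives one.

3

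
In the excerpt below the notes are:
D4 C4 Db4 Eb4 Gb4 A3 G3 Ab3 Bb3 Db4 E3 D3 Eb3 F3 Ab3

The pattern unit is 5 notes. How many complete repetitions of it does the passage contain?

3

15 notes in groups of 5 gives 15/5 = 3 statements.
Starts: D4, A3, E3 — each down a 4th.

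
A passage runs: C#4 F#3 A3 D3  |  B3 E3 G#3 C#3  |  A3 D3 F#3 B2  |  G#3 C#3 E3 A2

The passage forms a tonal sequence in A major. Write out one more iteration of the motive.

The 4-note cells begin on C#4, B3, A3, G#3 — each down a 2nd from the last.
So cell 5 is F#3 B2 D3 G#2.

F#3 B2 D3 G#2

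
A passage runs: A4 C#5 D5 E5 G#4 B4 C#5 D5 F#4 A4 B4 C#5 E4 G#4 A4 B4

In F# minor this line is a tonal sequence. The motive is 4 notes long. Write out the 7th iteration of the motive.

Taking 4-note groups, the heads are A4, G#4, F#4, E4: the pattern moves down a 2nd.
Carrying on: D4 → C#4 → B3.
So cell 7 is B3 D4 E4 F#4.

B3 D4 E4 F#4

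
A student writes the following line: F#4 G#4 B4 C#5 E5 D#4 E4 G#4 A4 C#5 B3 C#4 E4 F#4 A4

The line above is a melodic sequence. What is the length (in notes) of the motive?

There are 15 notes; a 5-note unit gives 3 cells:
F#4 G#4 B4 C#5 E5 | D#4 E4 G#4 A4 C#5 | B3 C#4 E4 F#4 A4
Each cell is the previous one down a 3rd — so the unit is 5 notes.

5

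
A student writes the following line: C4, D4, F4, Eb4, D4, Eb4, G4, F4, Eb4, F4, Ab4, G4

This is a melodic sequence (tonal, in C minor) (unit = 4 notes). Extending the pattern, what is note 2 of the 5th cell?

Ab4

The unit is 4 notes. Position-2 pitches of the 3 shown cells: D4, Eb4, F4.
Carrying that up a 2nd forward: G4 → Ab4.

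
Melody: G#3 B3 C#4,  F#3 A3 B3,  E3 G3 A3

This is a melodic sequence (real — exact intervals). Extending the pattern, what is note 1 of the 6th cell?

Grouping in 3s, the 1st note of each cell is G#3, F#3, E3.
Extending down a 2nd: D3 → C3 → Bb2.

Bb2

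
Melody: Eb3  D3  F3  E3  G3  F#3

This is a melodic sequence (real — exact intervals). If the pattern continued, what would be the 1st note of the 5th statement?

Grouping in 2s, the 1st note of each cell is Eb3, F3, G3.
Carrying that up a 2nd forward: A3 → B3.

B3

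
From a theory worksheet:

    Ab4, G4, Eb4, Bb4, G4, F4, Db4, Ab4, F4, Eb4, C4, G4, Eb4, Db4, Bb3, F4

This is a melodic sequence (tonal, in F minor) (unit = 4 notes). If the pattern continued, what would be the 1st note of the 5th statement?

Db4

Grouping in 4s, the 1st note of each cell is Ab4, G4, F4, Eb4.
One more down a 2nd gives Db4.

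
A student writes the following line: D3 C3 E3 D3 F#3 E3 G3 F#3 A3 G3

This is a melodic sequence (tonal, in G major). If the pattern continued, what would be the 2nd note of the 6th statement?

A3

The unit is 2 notes. Position-2 pitches of the 5 shown cells: C3, D3, E3, F#3, G3.
From G3, up a 2nd gives A3.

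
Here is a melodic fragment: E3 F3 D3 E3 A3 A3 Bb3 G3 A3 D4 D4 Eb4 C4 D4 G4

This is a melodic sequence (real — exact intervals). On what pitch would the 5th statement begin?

With a 5-note motive the entries are E3, A3, D4, each up a 4th from the previous.
Extending the heads up a 4th: G4 → C5.

C5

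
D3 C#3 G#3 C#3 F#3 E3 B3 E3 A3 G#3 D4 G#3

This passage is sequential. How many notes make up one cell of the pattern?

4

There are 12 notes; a 4-note unit gives 3 cells:
D3 C#3 G#3 C#3 | F#3 E3 B3 E3 | A3 G#3 D4 G#3
That's a consistent up a 3rd shift per cell, and no other grouping gives one.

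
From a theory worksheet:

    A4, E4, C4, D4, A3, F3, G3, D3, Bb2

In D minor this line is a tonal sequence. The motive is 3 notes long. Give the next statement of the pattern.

Unit = 3 notes; the statements start on A4, D4, G3, moving down a 5th each time.
From C3 the diatonic shape gives C3 G2 E2.

C3 G2 E2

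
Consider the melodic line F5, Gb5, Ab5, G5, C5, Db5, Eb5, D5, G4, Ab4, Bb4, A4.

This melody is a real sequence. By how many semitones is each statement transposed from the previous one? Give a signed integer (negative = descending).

-5

Taking 4-note groups, the heads are F5, C5, G4: the pattern moves down a 4th.
Counting half-steps from F5 to C5: -5.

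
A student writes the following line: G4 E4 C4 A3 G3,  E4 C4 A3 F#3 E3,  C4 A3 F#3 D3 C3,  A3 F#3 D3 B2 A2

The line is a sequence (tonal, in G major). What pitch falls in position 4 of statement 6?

With 5-note cells, note 4 of each statement runs A3, F#3, D3, B2.
Each moves down a 3rd. Continuing: G2 → E2.

E2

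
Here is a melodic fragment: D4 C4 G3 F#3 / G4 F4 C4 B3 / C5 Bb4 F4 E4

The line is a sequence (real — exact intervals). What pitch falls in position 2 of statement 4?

Eb5

The unit is 4 notes. Position-2 pitches of the 3 shown cells: C4, F4, Bb4.
From Bb4, up a 4th gives Eb5.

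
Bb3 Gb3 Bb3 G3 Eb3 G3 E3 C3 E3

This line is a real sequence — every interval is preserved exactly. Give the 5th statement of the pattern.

A#2 F#2 A#2

With a 3-note motive the entries are Bb3, G3, E3, each down a 3rd from the previous.
Carrying on: C#3 → A#2.
From A#2 the exact shape gives A#2 F#2 A#2.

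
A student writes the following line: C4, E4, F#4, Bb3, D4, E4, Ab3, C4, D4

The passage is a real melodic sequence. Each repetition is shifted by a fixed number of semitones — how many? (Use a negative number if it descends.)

The 3-note cells begin on C4, Bb3, Ab3 — each down a 2nd from the last.
Counting half-steps from C4 to Bb3: -2.

-2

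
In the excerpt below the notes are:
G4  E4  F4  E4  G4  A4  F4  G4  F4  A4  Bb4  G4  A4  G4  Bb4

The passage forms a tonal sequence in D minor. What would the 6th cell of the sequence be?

With a 5-note motive the entries are G4, A4, Bb4, each up a 2nd from the previous.
Continuing the starts: C5 → D5 → E5.
So cell 6 is E5 C5 D5 C5 E5.

E5 C5 D5 C5 E5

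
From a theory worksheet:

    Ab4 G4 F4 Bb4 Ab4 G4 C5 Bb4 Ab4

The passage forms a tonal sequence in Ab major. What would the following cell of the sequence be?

Unit = 3 notes; the statements start on Ab4, Bb4, C5, moving up a 2nd each time.
From Db5 the diatonic shape gives Db5 C5 Bb4.

Db5 C5 Bb4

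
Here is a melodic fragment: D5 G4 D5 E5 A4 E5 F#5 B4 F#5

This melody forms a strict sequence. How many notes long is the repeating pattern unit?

Try groups of 3 (3 cells in 9 notes):
D5 G4 D5 | E5 A4 E5 | F#5 B4 F#5
Each cell is the previous one up a 2nd — so the unit is 3 notes.

3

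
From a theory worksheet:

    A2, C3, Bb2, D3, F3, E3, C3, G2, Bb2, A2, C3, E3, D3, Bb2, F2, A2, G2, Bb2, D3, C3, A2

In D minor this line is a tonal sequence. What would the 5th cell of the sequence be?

With a 7-note motive the entries are A2, G2, F2, each down a 2nd from the previous.
Carrying on: E2 → D2.
Statement 5 starts on D2 and keeps the same diatonic contour: D2 F2 E2 G2 Bb2 A2 F2.

D2 F2 E2 G2 Bb2 A2 F2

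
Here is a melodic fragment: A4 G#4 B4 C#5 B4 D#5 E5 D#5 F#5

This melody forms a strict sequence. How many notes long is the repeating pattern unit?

Try groups of 3 (3 cells in 9 notes):
A4 G#4 B4 | C#5 B4 D#5 | E5 D#5 F#5
Every group is a transposition up a 3rd of the one before; no shorter unit works.

3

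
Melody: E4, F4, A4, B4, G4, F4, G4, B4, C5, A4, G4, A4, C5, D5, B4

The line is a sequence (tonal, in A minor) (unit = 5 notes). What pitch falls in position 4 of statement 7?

The unit is 5 notes. Position-4 pitches of the 3 shown cells: B4, C5, D5.
Each moves up a 2nd. Continuing: E5 → F5 → G5 → A5.

A5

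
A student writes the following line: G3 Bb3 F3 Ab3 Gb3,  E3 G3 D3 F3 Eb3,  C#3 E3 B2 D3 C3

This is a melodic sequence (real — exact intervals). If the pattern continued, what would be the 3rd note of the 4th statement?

G#2

With 5-note cells, note 3 of each statement runs F3, D3, B2.
One more down a 3rd gives G#2.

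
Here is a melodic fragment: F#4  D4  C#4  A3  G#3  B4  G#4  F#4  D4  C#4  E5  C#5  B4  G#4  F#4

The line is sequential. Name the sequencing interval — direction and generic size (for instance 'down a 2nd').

up a 4th

With a 5-note motive the entries are F#4, B4, E5, each up a 4th from the previous.
F#4 to B4 is up a 4th.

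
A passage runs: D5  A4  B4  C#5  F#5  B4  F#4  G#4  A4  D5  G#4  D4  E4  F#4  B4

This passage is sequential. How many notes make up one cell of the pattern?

15 notes total. Splitting into 3 groups of 5:
D5 A4 B4 C#5 F#5 | B4 F#4 G#4 A4 D5 | G#4 D4 E4 F#4 B4
That's a consistent down a 3rd shift per cell, and no other grouping gives one.

5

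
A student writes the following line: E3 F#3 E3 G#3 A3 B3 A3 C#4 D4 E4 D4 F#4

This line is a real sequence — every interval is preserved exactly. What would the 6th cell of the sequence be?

Unit = 4 notes; the statements start on E3, A3, D4, moving up a 4th each time.
Continuing the starts: G4 → C5 → F5.
So cell 6 is F5 G5 F5 A5.

F5 G5 F5 A5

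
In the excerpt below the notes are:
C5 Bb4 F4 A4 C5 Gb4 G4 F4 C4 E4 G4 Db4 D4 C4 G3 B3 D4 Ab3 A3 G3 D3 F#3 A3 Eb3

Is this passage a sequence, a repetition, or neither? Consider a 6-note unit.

Each 6-note cell is the previous one transposed down a 4th.

sequence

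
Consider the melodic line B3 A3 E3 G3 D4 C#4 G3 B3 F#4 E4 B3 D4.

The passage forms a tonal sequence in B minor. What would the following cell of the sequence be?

A4 G4 D4 F#4

Taking 4-note groups, the heads are B3, D4, F#4: the pattern moves up a 3rd.
Statement 4 starts on A4 and keeps the same diatonic contour: A4 G4 D4 F#4.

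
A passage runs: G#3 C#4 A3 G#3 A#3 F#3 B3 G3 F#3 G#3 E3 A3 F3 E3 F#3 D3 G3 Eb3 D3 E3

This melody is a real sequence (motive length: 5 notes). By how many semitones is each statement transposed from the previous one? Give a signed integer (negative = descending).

-2

The 5-note cells begin on G#3, F#3, E3, D3 — each down a 2nd from the last.
G#3→F#3 is 54 − 56 = -2 semitones.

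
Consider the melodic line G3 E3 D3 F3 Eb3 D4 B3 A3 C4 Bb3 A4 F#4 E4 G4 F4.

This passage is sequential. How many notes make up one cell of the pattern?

5

15 notes total. Splitting into 3 groups of 5:
G3 E3 D3 F3 Eb3 | D4 B3 A3 C4 Bb3 | A4 F#4 E4 G4 F4
Every group is a transposition up a 5th of the one before; no shorter unit works.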